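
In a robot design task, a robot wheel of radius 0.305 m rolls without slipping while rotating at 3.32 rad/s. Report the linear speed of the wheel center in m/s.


v = omega * r = 3.32 * 0.305 = 1.0126

1.0126 m/s


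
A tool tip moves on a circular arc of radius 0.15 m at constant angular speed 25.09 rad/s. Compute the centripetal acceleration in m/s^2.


a_c = omega^2 * r = 25.09^2 * 0.15 = 94.4262

94.4262 m/s^2


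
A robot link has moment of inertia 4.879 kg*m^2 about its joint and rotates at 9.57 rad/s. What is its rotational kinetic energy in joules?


KE = (1/2)*I*omega^2 = 0.5*4.879*9.57^2 = 223.4214

223.4214 J


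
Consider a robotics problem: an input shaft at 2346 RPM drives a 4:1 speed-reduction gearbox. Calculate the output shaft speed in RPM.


omega_out = omega_in / N = 2346 / 4 = 586.5000

586.5000 RPM


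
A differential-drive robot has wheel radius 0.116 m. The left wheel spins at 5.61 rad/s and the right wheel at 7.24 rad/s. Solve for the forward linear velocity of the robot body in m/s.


v = r*(wR + wL)/2 = 0.116*(7.24 + 5.61)/2 = 0.7453

0.7453 m/s


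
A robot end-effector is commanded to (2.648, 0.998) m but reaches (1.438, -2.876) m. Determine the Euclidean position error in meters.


dx = 1.438 - (2.648) = -1.2100, dy = -2.876 - (0.998) = -3.8740
err = sqrt(1.464100 + 15.007876) = 4.0586

4.0586 m


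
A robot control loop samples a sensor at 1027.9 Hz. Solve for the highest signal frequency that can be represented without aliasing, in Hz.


f_max = f_s/2 = 1027.9/2 = 513.9500

513.9500 Hz


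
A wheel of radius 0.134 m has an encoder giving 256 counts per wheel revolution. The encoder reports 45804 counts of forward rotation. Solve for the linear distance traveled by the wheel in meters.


revs = 45804/256 = 178.921875
d = revs * 2*pi*r = 178.921875 * 2*pi*0.134 = 150.6427

150.6427 m


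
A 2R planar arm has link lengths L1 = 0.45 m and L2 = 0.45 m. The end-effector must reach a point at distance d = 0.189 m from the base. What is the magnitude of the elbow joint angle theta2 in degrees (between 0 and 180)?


cos(th2) = (d^2 - L1^2 - L2^2)/(2*L1*L2) = (0.189^2 - 0.45^2 - 0.45^2)/(2*0.45*0.45) = -0.91180000
th2 = acos(-0.91180000) = 155.7553 deg

155.7553 degrees


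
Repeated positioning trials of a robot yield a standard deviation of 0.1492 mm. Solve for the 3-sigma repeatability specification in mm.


repeatability = 3*sigma = 3*0.1492 = 0.4476

0.4476 mm


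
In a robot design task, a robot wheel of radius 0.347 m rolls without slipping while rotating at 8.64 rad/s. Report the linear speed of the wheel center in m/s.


v = omega * r = 8.64 * 0.347 = 2.9981

2.9981 m/s


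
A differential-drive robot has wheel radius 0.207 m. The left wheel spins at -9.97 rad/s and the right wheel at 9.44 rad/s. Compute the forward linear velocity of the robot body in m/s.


v = r*(wR + wL)/2 = 0.207*(9.44 + -9.97)/2 = -0.0549

-0.0549 m/s


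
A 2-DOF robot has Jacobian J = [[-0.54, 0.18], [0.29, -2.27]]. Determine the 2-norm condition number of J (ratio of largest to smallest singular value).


JJ^T eigenvalues: trace(JJ^T) = 5.5610, det(JJ^T) = det(J)^2 = 1.37733696
s_max^2 = (5.5610 + sqrt(25.41537316))/2 = 5.30118310
s_min^2 = (5.5610 - sqrt(25.41537316))/2 = 0.25981690
kappa = s_max/s_min = sqrt(5.30118310/0.25981690) = 4.5170

4.5170


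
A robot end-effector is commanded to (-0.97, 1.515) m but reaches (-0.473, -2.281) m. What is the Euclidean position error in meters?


dx = -0.473 - (-0.97) = 0.4970, dy = -2.281 - (1.515) = -3.7960
err = sqrt(0.247009 + 14.409616) = 3.8284

3.8284 m


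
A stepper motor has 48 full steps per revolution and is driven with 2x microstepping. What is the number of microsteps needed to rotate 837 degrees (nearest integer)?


step_size = 360/(48*2) = 360/96 = 3.750000 deg
n = 837/(360/96) = 837*96/360 = 223.2000 -> 223

223 steps


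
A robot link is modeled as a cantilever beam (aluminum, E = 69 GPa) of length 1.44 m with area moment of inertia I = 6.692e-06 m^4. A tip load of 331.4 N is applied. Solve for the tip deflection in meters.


delta = F*L^3/(3*E*I) = 331.4*1.44^3/(3*6.900e+10*6.692e-06)
      = 989.5550976/1385244 = 7.1435e-04

7.1435e-04 m


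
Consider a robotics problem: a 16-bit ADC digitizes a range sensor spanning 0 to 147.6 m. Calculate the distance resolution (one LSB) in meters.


res = range / 2^n = 147.6/2^16 = 147.6/65536 = 0.0023

0.0023 m


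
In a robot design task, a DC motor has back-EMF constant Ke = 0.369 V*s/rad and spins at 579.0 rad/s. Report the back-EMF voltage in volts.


V_emf = Ke * omega = 0.369*579.0 = 213.6510

213.6510 V


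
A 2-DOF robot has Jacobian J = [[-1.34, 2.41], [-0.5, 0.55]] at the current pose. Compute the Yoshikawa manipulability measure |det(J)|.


det(J) = -1.34*0.55 - (2.41)*(-0.5) = 0.4680
|det(J)| = 0.4680

0.4680


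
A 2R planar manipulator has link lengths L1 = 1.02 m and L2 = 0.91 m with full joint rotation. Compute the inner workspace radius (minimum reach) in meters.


r_min = |L1 - L2| = |1.02 - 0.91| = 0.1100

0.1100 m


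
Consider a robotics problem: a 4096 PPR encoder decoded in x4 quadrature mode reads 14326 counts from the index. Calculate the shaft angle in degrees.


angle = counts * 360 / (PPR*4) = 14326 * 360 / 16384 = 314.7803

314.7803 degrees


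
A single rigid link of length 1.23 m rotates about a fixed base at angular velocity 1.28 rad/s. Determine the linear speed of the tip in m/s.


v = L*omega = 1.23 * 1.28 = 1.5744

1.5744 m/s


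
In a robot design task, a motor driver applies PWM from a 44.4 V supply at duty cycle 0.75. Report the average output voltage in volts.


V_avg = V_supply * D = 44.4*0.75 = 33.3000

33.3000 V


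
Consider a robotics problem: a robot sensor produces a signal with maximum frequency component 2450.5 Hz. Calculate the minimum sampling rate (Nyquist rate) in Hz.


f_s,min = 2*f_max = 2*2450.5 = 4901.0000

4901.0000 Hz


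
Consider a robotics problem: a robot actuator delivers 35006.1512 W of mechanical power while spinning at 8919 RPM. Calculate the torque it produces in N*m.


omega = 8919 * 2*pi/60 = 933.995496 rad/s
tau = P / omega = 35006.1512 / 933.995496 = 37.4800

37.4800 N*m


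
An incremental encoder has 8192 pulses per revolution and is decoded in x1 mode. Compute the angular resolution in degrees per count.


resolution = 360 / (PPR * 1) = 360 / 8192 = 0.0439

0.0439 degrees


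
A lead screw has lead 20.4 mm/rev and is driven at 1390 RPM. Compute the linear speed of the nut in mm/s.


v = lead * (RPM/60) = 20.4*1390/60 = 472.6000

472.6000 mm/s


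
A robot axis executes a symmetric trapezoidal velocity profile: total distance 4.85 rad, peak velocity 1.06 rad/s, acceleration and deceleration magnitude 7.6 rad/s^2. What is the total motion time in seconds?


t_acc = v/a = 1.06/7.6 = 0.139474 s
d_acc = v^2/(2a) = 0.073921 rad (each ramp)
d_cruise = 4.85 - 2*0.073921 = 4.702158 rad
t_cruise = 4.702158/1.06 = 4.435998 s
t_total = 2*0.139474 + 4.435998 = 4.7149

4.7149 s


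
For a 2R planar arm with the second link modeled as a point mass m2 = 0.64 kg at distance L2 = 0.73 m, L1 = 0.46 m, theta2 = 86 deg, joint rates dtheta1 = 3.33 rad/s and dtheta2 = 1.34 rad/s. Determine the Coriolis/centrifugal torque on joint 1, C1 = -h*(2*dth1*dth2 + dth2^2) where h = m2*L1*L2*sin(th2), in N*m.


h = m2*L1*L2*sin(th2) = 0.64*0.46*0.73*sin(86 deg) = 0.214388
C1 = -h*(2*3.33*1.34 + 1.34^2) = -0.214388*10.7200 = -2.2982

-2.2982 N*m


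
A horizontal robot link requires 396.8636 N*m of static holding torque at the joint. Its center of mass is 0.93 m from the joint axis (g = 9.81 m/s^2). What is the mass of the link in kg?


m = tau / (g*L) = 396.8636 / (9.81 * 0.93) = 43.5000

43.5000 kg


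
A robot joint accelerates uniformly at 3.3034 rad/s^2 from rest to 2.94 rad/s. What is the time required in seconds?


t = delta_omega / alpha = 2.94 / 3.3034 = 0.8900

0.8900 s


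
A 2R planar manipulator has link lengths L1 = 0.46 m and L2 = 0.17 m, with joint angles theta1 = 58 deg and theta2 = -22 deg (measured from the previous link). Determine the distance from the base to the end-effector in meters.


x = L1*cos(th1) + L2*cos(th1+th2) = 0.381296
y = L1*sin(th1) + L2*sin(th1+th2) = 0.490026
d = sqrt(x^2 + y^2) = sqrt(0.145387 + 0.240125) = 0.6209

0.6209 m


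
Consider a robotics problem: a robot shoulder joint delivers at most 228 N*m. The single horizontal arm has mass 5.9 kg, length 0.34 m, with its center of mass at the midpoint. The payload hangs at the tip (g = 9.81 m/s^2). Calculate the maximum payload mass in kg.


tau_arm = m_arm*g*(L/2) = 5.9*9.81*0.34/2 = 9.8394 N*m
tau_payload = tau_max - tau_arm = 228 - 9.8394 = 218.1606
m_payload = tau_payload / (g*L) = 218.1606 / (9.81*0.34) = 65.4076

65.4076 kg


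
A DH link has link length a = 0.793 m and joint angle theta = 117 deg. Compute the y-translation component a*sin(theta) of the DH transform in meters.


a*sin(theta) = 0.793*sin(117 deg) = 0.7066

0.7066 m


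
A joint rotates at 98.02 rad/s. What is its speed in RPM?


RPM = 98.02 * 60/(2*pi) = 936.0221

936.0221 RPM


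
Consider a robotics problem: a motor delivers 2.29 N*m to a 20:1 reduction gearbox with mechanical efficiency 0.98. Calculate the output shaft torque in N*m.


tau_out = tau_in * N * eta = 2.29 * 20 * 0.98 = 44.8840

44.8840 N*m


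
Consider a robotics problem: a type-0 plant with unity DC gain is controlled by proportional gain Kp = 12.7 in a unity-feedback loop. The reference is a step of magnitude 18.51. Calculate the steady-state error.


e_ss = R/(1 + Kp) = 18.51/(1 + 12.7) = 18.51/13.7000 = 1.3511

1.3511


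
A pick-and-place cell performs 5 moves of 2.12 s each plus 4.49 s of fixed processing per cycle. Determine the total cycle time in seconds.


T = 5*2.12 + 4.49 = 15.0900

15.0900 s


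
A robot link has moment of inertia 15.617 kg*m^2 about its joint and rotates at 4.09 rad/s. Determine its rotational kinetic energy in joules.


KE = (1/2)*I*omega^2 = 0.5*15.617*4.09^2 = 130.6214

130.6214 J


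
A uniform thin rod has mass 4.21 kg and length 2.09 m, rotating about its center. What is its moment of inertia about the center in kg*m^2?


I = (1/12)*m*L^2 = (1/12)*4.21*2.09^2 = 1.5325

1.5325 kg*m^2


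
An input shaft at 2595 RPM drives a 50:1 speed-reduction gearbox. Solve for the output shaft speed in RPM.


omega_out = omega_in / N = 2595 / 50 = 51.9000

51.9000 RPM


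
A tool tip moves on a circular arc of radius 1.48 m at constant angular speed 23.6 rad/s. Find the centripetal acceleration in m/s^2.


a_c = omega^2 * r = 23.6^2 * 1.48 = 824.3008

824.3008 m/s^2


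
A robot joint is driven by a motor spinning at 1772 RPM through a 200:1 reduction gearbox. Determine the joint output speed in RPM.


omega_joint = omega_motor / N = 1772 / 200 = 8.8600

8.8600 RPM


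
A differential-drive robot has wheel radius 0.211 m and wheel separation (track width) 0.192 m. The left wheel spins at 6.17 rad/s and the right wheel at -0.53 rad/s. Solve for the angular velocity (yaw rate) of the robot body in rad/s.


omega = r*(wR - wL)/L = 0.211*(-0.53 - (6.17))/0.192 = -7.3630

-7.3630 rad/s


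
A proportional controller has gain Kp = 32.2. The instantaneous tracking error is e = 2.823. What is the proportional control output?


u_P = Kp * e = 32.2 * 2.823 = 90.9006

90.9006


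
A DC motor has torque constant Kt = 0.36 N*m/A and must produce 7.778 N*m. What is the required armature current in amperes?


I = tau / Kt = 7.778/0.36 = 21.6056

21.6056 A


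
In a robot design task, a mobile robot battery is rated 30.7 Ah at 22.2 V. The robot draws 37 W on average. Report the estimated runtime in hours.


E = 30.7*22.2 = 681.5400 Wh
t = E/P = 681.5400/37 = 18.4200

18.4200 hours


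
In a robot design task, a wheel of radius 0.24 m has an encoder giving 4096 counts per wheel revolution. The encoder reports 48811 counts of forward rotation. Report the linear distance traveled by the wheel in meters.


revs = 48811/4096 = 11.916748
d = revs * 2*pi*r = 11.916748 * 2*pi*0.24 = 17.9700

17.9700 m


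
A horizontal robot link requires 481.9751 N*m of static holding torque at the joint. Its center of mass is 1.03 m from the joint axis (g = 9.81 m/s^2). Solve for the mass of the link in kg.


m = tau / (g*L) = 481.9751 / (9.81 * 1.03) = 47.7000

47.7000 kg


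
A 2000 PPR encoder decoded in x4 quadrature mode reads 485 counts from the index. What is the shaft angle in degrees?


angle = counts * 360 / (PPR*4) = 485 * 360 / 8000 = 21.8250

21.8250 degrees


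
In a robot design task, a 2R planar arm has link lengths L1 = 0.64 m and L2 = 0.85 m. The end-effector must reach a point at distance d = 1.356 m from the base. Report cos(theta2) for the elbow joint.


cos(th2) = (d^2 - L1^2 - L2^2)/(2*L1*L2) = (1.356^2 - 0.64^2 - 0.85^2)/(2*0.64*0.85) = 0.6495

0.6495


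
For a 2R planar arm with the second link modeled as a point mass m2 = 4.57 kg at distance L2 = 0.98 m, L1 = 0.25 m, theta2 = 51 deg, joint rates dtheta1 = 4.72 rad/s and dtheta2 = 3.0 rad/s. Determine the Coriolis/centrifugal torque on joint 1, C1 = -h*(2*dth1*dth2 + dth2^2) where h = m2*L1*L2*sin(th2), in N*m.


h = m2*L1*L2*sin(th2) = 4.57*0.25*0.98*sin(51 deg) = 0.870131
C1 = -h*(2*4.72*3.0 + 3.0^2) = -0.870131*37.3200 = -32.4733

-32.4733 N*m


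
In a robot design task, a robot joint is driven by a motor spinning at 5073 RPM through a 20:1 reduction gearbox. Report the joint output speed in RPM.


omega_joint = omega_motor / N = 5073 / 20 = 253.6500

253.6500 RPM


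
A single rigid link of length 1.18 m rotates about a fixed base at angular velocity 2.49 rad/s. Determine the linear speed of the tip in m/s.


v = L*omega = 1.18 * 2.49 = 2.9382

2.9382 m/s


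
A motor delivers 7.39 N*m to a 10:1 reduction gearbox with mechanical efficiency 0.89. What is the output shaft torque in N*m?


tau_out = tau_in * N * eta = 7.39 * 10 * 0.89 = 65.7710

65.7710 N*m


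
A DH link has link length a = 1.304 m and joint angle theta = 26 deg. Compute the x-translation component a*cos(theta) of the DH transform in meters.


a*cos(theta) = 1.304*cos(26 deg) = 1.1720

1.1720 m


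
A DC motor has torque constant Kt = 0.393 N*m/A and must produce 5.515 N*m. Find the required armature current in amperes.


I = tau / Kt = 5.515/0.393 = 14.0331

14.0331 A


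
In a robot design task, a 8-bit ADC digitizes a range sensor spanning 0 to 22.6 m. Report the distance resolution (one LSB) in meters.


res = range / 2^n = 22.6/2^8 = 22.6/256 = 0.0883

0.0883 m


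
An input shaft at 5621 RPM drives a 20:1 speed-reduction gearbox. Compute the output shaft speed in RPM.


omega_out = omega_in / N = 5621 / 20 = 281.0500

281.0500 RPM


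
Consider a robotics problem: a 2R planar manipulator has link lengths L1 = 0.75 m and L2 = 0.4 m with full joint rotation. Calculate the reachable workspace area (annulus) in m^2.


r_max = L1 + L2 = 1.1500, r_min = |L1 - L2| = 0.3500
A = pi*(r_max^2 - r_min^2) = pi*(1.3225 - 0.1225) = 3.7699

3.7699 m^2


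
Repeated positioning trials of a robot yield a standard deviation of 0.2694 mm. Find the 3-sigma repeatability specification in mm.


repeatability = 3*sigma = 3*0.2694 = 0.8082

0.8082 mm


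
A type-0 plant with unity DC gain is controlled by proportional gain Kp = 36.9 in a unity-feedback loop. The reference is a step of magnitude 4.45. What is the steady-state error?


e_ss = R/(1 + Kp) = 4.45/(1 + 36.9) = 4.45/37.9000 = 0.1174

0.1174


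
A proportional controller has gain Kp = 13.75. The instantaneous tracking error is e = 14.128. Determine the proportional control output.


u_P = Kp * e = 13.75 * 14.128 = 194.2600

194.2600


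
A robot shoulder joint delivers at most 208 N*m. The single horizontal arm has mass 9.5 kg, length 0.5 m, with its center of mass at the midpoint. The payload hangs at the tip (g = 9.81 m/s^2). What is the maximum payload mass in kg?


tau_arm = m_arm*g*(L/2) = 9.5*9.81*0.5/2 = 23.2988 N*m
tau_payload = tau_max - tau_arm = 208 - 23.2988 = 184.7012
m_payload = tau_payload / (g*L) = 184.7012 / (9.81*0.5) = 37.6557

37.6557 kg


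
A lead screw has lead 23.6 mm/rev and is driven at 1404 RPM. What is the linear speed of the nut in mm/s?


v = lead * (RPM/60) = 23.6*1404/60 = 552.2400

552.2400 mm/s


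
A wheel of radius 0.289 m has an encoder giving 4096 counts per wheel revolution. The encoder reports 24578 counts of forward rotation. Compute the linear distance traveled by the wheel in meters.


revs = 24578/4096 = 6.000488
d = revs * 2*pi*r = 6.000488 * 2*pi*0.289 = 10.8959

10.8959 m


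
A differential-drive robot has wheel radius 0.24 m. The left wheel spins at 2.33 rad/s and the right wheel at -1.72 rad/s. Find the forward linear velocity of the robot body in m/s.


v = r*(wR + wL)/2 = 0.24*(-1.72 + 2.33)/2 = 0.0732

0.0732 m/s


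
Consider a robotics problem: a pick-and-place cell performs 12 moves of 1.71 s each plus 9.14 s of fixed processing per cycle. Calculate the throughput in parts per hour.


T_cycle = 12*1.71 + 9.14 = 29.6600 s
rate = 3600/T = 121.3756

121.3756 parts/hour


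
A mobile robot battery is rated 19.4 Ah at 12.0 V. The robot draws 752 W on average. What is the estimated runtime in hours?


E = 19.4*12.0 = 232.8000 Wh
t = E/P = 232.8000/752 = 0.3096

0.3096 hours


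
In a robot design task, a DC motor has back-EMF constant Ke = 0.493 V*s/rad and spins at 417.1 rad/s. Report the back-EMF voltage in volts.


V_emf = Ke * omega = 0.493*417.1 = 205.6303

205.6303 V


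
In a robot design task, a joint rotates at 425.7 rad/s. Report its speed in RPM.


RPM = 425.7 * 60/(2*pi) = 4065.1356

4065.1356 RPM


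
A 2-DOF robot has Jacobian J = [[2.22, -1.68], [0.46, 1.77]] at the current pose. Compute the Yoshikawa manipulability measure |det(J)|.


det(J) = 2.22*1.77 - (-1.68)*(0.46) = 4.7022
|det(J)| = 4.7022

4.7022


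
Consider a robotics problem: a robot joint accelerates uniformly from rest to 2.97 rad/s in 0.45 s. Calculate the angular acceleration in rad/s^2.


alpha = delta_omega / t = 2.97 / 0.45 = 6.6000

6.6000 rad/s^2


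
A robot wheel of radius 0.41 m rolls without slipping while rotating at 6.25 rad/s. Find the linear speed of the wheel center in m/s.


v = omega * r = 6.25 * 0.41 = 2.5625

2.5625 m/s


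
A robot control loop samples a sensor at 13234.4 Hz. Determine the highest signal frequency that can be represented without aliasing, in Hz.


f_max = f_s/2 = 13234.4/2 = 6617.2000

6617.2000 Hz


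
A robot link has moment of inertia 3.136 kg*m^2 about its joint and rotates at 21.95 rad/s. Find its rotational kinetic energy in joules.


KE = (1/2)*I*omega^2 = 0.5*3.136*21.95^2 = 755.4663

755.4663 J


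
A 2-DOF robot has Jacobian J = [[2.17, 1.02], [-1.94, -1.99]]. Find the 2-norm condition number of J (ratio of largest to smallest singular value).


JJ^T eigenvalues: trace(JJ^T) = 13.4730, det(JJ^T) = det(J)^2 = 5.47326025
s_max^2 = (13.4730 + sqrt(159.62868800))/2 = 13.05371236
s_min^2 = (13.4730 - sqrt(159.62868800))/2 = 0.41928764
kappa = s_max/s_min = sqrt(13.05371236/0.41928764) = 5.5797

5.5797


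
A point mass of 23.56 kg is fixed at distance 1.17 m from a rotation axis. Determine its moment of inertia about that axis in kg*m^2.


I = m*r^2 = 23.56*1.17^2 = 32.2513

32.2513 kg*m^2


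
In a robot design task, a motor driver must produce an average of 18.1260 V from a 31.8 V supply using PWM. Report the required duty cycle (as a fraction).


D = V_avg/V_supply = 18.1260/31.8 = 0.5700

0.5700


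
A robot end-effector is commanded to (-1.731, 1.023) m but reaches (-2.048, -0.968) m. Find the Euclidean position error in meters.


dx = -2.048 - (-1.731) = -0.3170, dy = -0.968 - (1.023) = -1.9910
err = sqrt(0.100489 + 3.964081) = 2.0161

2.0161 m


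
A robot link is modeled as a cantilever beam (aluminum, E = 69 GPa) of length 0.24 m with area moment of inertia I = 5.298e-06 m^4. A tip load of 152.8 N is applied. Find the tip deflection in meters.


delta = F*L^3/(3*E*I) = 152.8*0.24^3/(3*6.900e+10*5.298e-06)
      = 2.1123072/1096686 = 1.9261e-06

1.9261e-06 m


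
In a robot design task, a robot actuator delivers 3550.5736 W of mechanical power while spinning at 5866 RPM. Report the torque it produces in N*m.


omega = 5866 * 2*pi/60 = 614.286084 rad/s
tau = P / omega = 3550.5736 / 614.286084 = 5.7800

5.7800 N*m


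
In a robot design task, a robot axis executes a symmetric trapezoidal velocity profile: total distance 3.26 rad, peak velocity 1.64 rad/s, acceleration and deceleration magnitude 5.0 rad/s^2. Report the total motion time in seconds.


t_acc = v/a = 1.64/5.0 = 0.328000 s
d_acc = v^2/(2a) = 0.268960 rad (each ramp)
d_cruise = 3.26 - 2*0.268960 = 2.722080 rad
t_cruise = 2.722080/1.64 = 1.659805 s
t_total = 2*0.328000 + 1.659805 = 2.3158

2.3158 s


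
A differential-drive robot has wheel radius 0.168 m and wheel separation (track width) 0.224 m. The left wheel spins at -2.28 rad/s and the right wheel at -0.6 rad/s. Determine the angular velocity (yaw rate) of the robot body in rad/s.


omega = r*(wR - wL)/L = 0.168*(-0.6 - (-2.28))/0.224 = 1.2600

1.2600 rad/s


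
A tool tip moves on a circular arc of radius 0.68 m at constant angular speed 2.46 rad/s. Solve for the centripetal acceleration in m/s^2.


a_c = omega^2 * r = 2.46^2 * 0.68 = 4.1151

4.1151 m/s^2


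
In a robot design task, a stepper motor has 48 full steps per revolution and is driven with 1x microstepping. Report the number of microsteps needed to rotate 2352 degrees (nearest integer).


step_size = 360/(48*1) = 360/48 = 7.500000 deg
n = 2352/(360/48) = 2352*48/360 = 313.6000 -> 314

314 steps


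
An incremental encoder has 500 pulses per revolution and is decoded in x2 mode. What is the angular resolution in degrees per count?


resolution = 360 / (PPR * 2) = 360 / 1000 = 0.3600

0.3600 degrees


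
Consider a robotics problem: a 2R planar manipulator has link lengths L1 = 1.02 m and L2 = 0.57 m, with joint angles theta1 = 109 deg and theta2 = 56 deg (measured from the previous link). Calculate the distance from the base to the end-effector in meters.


x = L1*cos(th1) + L2*cos(th1+th2) = -0.882657
y = L1*sin(th1) + L2*sin(th1+th2) = 1.111956
d = sqrt(x^2 + y^2) = sqrt(0.779083 + 1.236446) = 1.4197

1.4197 m


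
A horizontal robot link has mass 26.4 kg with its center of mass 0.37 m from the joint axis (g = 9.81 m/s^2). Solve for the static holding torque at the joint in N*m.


tau = m*g*L = 26.4 * 9.81 * 0.37 = 95.8241

95.8241 N*m


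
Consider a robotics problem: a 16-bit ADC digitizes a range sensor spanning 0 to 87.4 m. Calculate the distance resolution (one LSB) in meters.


res = range / 2^n = 87.4/2^16 = 87.4/65536 = 0.0013

0.0013 m


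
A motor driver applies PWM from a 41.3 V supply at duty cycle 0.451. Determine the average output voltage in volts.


V_avg = V_supply * D = 41.3*0.451 = 18.6263

18.6263 V


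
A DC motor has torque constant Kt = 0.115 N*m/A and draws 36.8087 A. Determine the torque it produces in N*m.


tau = Kt * I = 0.115*36.8087 = 4.2330

4.2330 N*m


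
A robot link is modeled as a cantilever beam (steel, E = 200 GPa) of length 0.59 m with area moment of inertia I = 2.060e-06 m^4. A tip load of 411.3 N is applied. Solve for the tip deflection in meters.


delta = F*L^3/(3*E*I) = 411.3*0.59^3/(3*2.000e+11*2.060e-06)
      = 84.4723827/1236000 = 6.8343e-05

6.8343e-05 m


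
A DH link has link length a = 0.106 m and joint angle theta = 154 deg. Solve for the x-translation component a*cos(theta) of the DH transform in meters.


a*cos(theta) = 0.106*cos(154 deg) = -0.0953

-0.0953 m


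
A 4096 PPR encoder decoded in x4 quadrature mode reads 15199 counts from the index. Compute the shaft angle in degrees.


angle = counts * 360 / (PPR*4) = 15199 * 360 / 16384 = 333.9624

333.9624 degrees


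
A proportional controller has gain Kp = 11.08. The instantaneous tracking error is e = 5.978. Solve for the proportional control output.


u_P = Kp * e = 11.08 * 5.978 = 66.2362

66.2362


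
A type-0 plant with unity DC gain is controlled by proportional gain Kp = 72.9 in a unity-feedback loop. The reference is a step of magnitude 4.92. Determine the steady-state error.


e_ss = R/(1 + Kp) = 4.92/(1 + 72.9) = 4.92/73.9000 = 0.0666

0.0666


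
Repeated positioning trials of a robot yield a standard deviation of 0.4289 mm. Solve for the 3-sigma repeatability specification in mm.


repeatability = 3*sigma = 3*0.4289 = 1.2867

1.2867 mm


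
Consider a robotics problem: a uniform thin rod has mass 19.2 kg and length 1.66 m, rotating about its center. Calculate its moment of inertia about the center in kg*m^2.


I = (1/12)*m*L^2 = (1/12)*19.2*1.66^2 = 4.4090

4.4090 kg*m^2


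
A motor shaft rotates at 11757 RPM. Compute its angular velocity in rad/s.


omega = 11757 * 2*pi/60 = 1231.1902

1231.1902 rad/s


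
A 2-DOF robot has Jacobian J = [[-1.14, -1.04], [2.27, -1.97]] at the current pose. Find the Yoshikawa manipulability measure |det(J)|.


det(J) = -1.14*-1.97 - (-1.04)*(2.27) = 4.6066
|det(J)| = 4.6066

4.6066


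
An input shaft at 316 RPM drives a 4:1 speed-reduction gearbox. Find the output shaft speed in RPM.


omega_out = omega_in / N = 316 / 4 = 79.0000

79.0000 RPM


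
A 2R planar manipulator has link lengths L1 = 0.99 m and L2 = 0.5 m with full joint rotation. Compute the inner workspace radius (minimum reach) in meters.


r_min = |L1 - L2| = |0.99 - 0.5| = 0.4900

0.4900 m


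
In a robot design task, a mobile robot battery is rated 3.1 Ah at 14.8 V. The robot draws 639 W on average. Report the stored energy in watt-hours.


E = capacity * V = 3.1*14.8 = 45.8800

45.8800 Wh


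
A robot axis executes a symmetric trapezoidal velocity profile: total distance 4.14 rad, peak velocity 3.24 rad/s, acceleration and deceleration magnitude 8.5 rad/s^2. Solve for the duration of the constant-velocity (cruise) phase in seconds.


t_acc = v/a = 0.381176 s, d_acc = v^2/(2a) = 0.617506 rad each
d_cruise = 4.14 - 2*0.617506 = 2.904988 rad
t_cruise = d_cruise/v = 2.904988/3.24 = 0.8966

0.8966 s


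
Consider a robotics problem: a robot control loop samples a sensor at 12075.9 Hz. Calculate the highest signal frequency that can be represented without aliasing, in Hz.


f_max = f_s/2 = 12075.9/2 = 6037.9500

6037.9500 Hz


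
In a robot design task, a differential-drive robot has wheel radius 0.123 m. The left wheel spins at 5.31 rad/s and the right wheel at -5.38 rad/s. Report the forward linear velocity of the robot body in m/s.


v = r*(wR + wL)/2 = 0.123*(-5.38 + 5.31)/2 = -0.0043

-0.0043 m/s


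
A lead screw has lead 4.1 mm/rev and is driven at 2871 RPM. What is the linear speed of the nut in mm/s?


v = lead * (RPM/60) = 4.1*2871/60 = 196.1850

196.1850 mm/s


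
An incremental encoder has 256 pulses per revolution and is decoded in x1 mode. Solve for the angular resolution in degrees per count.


resolution = 360 / (PPR * 1) = 360 / 256 = 1.4062

1.4062 degrees


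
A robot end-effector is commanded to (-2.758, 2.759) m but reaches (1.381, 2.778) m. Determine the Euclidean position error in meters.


dx = 1.381 - (-2.758) = 4.1390, dy = 2.778 - (2.759) = 0.0190
err = sqrt(17.131321 + 0.000361) = 4.1390

4.1390 m


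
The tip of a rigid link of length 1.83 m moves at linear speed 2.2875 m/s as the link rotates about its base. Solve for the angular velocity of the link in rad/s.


omega = v / L = 2.2875 / 1.83 = 1.2500

1.2500 rad/s


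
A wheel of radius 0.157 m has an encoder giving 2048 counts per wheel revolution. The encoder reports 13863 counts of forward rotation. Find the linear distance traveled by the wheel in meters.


revs = 13863/2048 = 6.769043
d = revs * 2*pi*r = 6.769043 * 2*pi*0.157 = 6.6774

6.6774 m


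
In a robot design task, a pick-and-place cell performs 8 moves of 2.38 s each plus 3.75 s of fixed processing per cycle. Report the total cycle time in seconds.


T = 8*2.38 + 3.75 = 22.7900

22.7900 s


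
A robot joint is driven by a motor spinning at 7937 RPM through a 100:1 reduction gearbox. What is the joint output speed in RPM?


omega_joint = omega_motor / N = 7937 / 100 = 79.3700

79.3700 RPM


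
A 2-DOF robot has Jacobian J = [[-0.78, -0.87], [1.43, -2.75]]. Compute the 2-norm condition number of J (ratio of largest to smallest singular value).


JJ^T eigenvalues: trace(JJ^T) = 10.9727, det(JJ^T) = det(J)^2 = 11.48599881
s_max^2 = (10.9727 + sqrt(74.45615005))/2 = 9.80074886
s_min^2 = (10.9727 - sqrt(74.45615005))/2 = 1.17195114
kappa = s_max/s_min = sqrt(9.80074886/1.17195114) = 2.8918

2.8918


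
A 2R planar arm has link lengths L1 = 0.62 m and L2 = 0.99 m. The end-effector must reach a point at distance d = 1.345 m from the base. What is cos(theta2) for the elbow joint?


cos(th2) = (d^2 - L1^2 - L2^2)/(2*L1*L2) = (1.345^2 - 0.62^2 - 0.99^2)/(2*0.62*0.99) = 0.3621

0.3621


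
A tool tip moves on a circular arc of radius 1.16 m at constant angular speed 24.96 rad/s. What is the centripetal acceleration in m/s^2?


a_c = omega^2 * r = 24.96^2 * 1.16 = 722.6819

722.6819 m/s^2


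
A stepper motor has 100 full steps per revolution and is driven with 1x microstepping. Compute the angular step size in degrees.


step = 360/(100*1) = 360/100 = 3.6000

3.6000 degrees


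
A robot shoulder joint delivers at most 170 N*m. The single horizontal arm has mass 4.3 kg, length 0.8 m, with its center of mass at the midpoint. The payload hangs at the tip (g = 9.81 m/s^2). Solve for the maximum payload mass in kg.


tau_arm = m_arm*g*(L/2) = 4.3*9.81*0.8/2 = 16.8732 N*m
tau_payload = tau_max - tau_arm = 170 - 16.8732 = 153.1268
m_payload = tau_payload / (g*L) = 153.1268 / (9.81*0.8) = 19.5116

19.5116 kg


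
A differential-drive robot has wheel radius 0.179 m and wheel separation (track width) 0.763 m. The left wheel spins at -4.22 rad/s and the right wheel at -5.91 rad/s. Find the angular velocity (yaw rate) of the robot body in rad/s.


omega = r*(wR - wL)/L = 0.179*(-5.91 - (-4.22))/0.763 = -0.3965

-0.3965 rad/s


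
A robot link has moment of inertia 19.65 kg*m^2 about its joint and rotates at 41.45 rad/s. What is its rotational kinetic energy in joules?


KE = (1/2)*I*omega^2 = 0.5*19.65*41.45^2 = 16880.3571

16880.3571 J


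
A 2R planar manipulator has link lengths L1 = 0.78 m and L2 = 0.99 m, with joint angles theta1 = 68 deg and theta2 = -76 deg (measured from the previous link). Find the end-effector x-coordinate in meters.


x = L1*cos(th1) + L2*cos(th1+th2) = 0.78*cos(68 deg) + 0.99*cos(-8 deg) = 1.2726

1.2726 m


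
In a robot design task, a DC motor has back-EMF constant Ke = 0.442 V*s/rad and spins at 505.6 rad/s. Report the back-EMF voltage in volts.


V_emf = Ke * omega = 0.442*505.6 = 223.4752

223.4752 V


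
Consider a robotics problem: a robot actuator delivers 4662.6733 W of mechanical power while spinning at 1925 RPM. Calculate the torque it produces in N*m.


omega = 1925 * 2*pi/60 = 201.585529 rad/s
tau = P / omega = 4662.6733 / 201.585529 = 23.1300

23.1300 N*m


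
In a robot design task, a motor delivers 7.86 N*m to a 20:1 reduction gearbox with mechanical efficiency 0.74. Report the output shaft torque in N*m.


tau_out = tau_in * N * eta = 7.86 * 20 * 0.74 = 116.3280

116.3280 N*m


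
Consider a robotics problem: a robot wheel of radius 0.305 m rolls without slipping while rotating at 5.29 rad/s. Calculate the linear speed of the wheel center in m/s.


v = omega * r = 5.29 * 0.305 = 1.6135

1.6135 m/s


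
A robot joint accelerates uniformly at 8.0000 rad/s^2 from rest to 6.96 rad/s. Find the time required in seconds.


t = delta_omega / alpha = 6.96 / 8.0000 = 0.8700

0.8700 s


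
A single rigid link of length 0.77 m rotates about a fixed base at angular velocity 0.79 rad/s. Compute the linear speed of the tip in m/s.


v = L*omega = 0.77 * 0.79 = 0.6083

0.6083 m/s


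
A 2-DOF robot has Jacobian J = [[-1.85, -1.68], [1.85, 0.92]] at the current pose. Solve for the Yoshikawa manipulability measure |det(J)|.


det(J) = -1.85*0.92 - (-1.68)*(1.85) = 1.4060
|det(J)| = 1.4060

1.4060


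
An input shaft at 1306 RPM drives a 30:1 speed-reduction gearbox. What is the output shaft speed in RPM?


omega_out = omega_in / N = 1306 / 30 = 43.5333

43.5333 RPM


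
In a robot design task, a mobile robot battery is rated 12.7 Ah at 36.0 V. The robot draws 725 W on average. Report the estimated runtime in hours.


E = 12.7*36.0 = 457.2000 Wh
t = E/P = 457.2000/725 = 0.6306

0.6306 hours


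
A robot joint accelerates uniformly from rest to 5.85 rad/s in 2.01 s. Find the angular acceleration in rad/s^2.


alpha = delta_omega / t = 5.85 / 2.01 = 2.9104

2.9104 rad/s^2


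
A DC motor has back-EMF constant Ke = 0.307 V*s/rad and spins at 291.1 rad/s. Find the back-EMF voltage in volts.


V_emf = Ke * omega = 0.307*291.1 = 89.3677

89.3677 V


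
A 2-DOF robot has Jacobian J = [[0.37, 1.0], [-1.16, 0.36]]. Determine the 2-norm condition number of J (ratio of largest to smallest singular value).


JJ^T eigenvalues: trace(JJ^T) = 2.6121, det(JJ^T) = det(J)^2 = 1.67236624
s_max^2 = (2.6121 + sqrt(0.13360145))/2 = 1.48880766
s_min^2 = (2.6121 - sqrt(0.13360145))/2 = 1.12329234
kappa = s_max/s_min = sqrt(1.48880766/1.12329234) = 1.1513

1.1513


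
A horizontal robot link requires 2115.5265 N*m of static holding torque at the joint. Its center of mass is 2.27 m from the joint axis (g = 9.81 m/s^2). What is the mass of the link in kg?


m = tau / (g*L) = 2115.5265 / (9.81 * 2.27) = 95.0000

95.0000 kg


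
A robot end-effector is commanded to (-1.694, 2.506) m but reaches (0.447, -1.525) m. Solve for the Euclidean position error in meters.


dx = 0.447 - (-1.694) = 2.1410, dy = -1.525 - (2.506) = -4.0310
err = sqrt(4.583881 + 16.248961) = 4.5643

4.5643 m


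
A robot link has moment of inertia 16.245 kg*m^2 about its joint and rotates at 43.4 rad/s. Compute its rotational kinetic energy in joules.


KE = (1/2)*I*omega^2 = 0.5*16.245*43.4^2 = 15299.2161

15299.2161 J


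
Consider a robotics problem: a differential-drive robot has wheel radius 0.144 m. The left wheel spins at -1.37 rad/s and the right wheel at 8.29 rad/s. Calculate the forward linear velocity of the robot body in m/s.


v = r*(wR + wL)/2 = 0.144*(8.29 + -1.37)/2 = 0.4982

0.4982 m/s


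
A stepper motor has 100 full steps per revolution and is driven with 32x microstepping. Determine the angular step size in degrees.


step = 360/(100*32) = 360/3200 = 0.1125

0.1125 degrees


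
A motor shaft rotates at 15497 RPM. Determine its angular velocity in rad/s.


omega = 15497 * 2*pi/60 = 1622.8420

1622.8420 rad/s


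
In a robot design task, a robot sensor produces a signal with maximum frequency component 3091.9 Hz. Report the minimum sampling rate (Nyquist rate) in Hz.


f_s,min = 2*f_max = 2*3091.9 = 6183.8000

6183.8000 Hz


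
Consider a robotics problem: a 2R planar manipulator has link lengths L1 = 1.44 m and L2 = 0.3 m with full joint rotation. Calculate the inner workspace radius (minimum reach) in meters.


r_min = |L1 - L2| = |1.44 - 0.3| = 1.1400

1.1400 m


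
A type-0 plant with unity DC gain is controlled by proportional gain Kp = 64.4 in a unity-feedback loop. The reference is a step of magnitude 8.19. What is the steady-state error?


e_ss = R/(1 + Kp) = 8.19/(1 + 64.4) = 8.19/65.4000 = 0.1252

0.1252


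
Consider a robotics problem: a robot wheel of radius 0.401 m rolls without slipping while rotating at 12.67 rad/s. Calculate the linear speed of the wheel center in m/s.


v = omega * r = 12.67 * 0.401 = 5.0807

5.0807 m/s


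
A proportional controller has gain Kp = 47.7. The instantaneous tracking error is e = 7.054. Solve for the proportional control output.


u_P = Kp * e = 47.7 * 7.054 = 336.4758

336.4758


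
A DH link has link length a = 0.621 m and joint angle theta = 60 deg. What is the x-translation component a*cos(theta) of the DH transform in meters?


a*cos(theta) = 0.621*cos(60 deg) = 0.3105

0.3105 m


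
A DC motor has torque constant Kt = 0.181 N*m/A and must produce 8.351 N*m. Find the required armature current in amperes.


I = tau / Kt = 8.351/0.181 = 46.1381

46.1381 A


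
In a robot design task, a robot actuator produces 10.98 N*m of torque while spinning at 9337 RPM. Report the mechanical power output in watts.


omega = 9337 * 2*pi/60 = 977.768354 rad/s
P = tau * omega = 10.98 * 977.768354 = 10735.8965

10735.8965 W


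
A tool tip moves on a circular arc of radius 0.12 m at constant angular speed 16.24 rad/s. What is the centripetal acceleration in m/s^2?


a_c = omega^2 * r = 16.24^2 * 0.12 = 31.6485

31.6485 m/s^2


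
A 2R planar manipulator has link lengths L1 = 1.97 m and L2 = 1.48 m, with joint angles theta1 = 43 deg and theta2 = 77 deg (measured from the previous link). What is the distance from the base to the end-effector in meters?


x = L1*cos(th1) + L2*cos(th1+th2) = 0.700767
y = L1*sin(th1) + L2*sin(th1+th2) = 2.625254
d = sqrt(x^2 + y^2) = sqrt(0.491074 + 6.891959) = 2.7172

2.7172 m


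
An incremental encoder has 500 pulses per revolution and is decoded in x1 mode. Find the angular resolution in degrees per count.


resolution = 360 / (PPR * 1) = 360 / 500 = 0.7200

0.7200 degrees


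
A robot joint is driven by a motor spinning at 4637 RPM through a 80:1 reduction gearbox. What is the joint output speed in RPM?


omega_joint = omega_motor / N = 4637 / 80 = 57.9625

57.9625 RPM


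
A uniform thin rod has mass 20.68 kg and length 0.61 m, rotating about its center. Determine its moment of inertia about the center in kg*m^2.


I = (1/12)*m*L^2 = (1/12)*20.68*0.61^2 = 0.6413

0.6413 kg*m^2


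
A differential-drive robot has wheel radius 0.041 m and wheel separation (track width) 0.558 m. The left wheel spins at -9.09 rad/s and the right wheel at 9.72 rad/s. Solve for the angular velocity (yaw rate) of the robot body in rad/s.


omega = r*(wR - wL)/L = 0.041*(9.72 - (-9.09))/0.558 = 1.3821

1.3821 rad/s


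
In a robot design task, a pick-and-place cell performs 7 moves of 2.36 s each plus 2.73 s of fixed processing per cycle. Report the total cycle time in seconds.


T = 7*2.36 + 2.73 = 19.2500

19.2500 s


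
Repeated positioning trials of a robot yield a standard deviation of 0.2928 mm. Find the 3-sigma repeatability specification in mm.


repeatability = 3*sigma = 3*0.2928 = 0.8784

0.8784 mm


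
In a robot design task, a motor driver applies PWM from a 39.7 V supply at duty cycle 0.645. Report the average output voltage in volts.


V_avg = V_supply * D = 39.7*0.645 = 25.6065

25.6065 V


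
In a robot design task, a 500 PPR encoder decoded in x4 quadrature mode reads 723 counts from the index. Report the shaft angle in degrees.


angle = counts * 360 / (PPR*4) = 723 * 360 / 2000 = 130.1400

130.1400 degrees


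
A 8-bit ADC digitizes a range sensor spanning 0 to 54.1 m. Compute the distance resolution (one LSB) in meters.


res = range / 2^n = 54.1/2^8 = 54.1/256 = 0.2113

0.2113 m


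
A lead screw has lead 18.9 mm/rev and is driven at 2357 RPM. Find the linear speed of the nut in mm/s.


v = lead * (RPM/60) = 18.9*2357/60 = 742.4550

742.4550 mm/s
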